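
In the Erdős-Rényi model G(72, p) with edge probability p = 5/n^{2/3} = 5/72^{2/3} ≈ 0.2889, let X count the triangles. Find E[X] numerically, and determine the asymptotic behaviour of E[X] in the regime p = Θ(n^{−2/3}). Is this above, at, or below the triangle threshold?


Number of potential triangles: C(72, 3) = 59640.
Each occurs with probability p³ ≈ (0.2889)³ ≈ 2.4112654e-02.
By linearity: E[X] = C(72, 3)·p³ ≈ 59640 · 2.4112654e-02 ≈ 1438.07870.
Since α = 2/3 < 1, p = c/n^{2/3} ≫ 1/n is above the triangle threshold p ~ 1/n. Asymptotically E[X] ~ (c³/6)·n^{3(1−α)} = (5³/6)·n^{1} → ∞; triangles are abundant w.h.p.

E[X] ≈ 1438.07870; in regime p = Θ(1/n^{2/3}) E[X] diverges (above the triangle threshold p ~ 1/n).


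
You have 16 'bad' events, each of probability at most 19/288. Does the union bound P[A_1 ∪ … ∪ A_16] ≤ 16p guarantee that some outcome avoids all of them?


Union bound: P[∪_{i=1}^{16} A_i] ≤ Σ_i P[A_i] ≤ 16·p = 16·(19/288) = 19/18.
Numerically: 19/18 ≈ 1.0555556.
Is 19/18 < 1? NO.
Since the bound 19/18 is ≥ 1, the union bound is uninformative here; it does NOT by itself certify existence.

16·p = 19/18 ≈ 1.0555556; existence NOT certified by the union bound.


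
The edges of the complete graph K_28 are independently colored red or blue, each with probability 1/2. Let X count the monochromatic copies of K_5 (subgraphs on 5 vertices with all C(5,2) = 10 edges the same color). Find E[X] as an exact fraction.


Let X = Σ_S X_S over the C(28, 5) = 98280 subsets S of size 5, where X_S = 1 if the K_5 on S is monochromatic.
For a fixed S, the K_5 on S has C(5, 2) = 10 edges. P[all 10 edges red] = (1/2)^10, and likewise for blue, so P[monochromatic] = 2·(1/2)^10 = 2^{1 − 10} = 1/512.
Summing: E[X] = C(28, 5) · 2^{1 − 10} = 98280 · 1/512 = 12285/64.
Numerically: E[X] ≈ 191.9531.

E[X] = C(28,5)·2^(1−C(5,2)) = 12285/64 ≈ 191.9531.


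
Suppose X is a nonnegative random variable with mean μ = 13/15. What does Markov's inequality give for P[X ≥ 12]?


μ = E[X] = 13/15, a = 12.
Markov: P[X ≥ 12] ≤ μ/a = (13/15)/12 = 13/180.
Numerically: ≈ 0.0722.
(Since a = 12 > μ = 0.8667, the bound 13/180 is < 1 and informative.)

P[X ≥ 12] ≤ 13/180 ≈ 0.0722.


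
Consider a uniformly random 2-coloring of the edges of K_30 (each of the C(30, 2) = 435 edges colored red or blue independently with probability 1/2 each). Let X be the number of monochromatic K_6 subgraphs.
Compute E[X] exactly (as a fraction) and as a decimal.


Let X = Σ_S X_S over the C(30, 6) = 593775 subsets S of size 6, where X_S = 1 if the K_6 on S is monochromatic.
For a fixed S, the K_6 on S has C(6, 2) = 15 edges. P[all 15 edges red] = (1/2)^15, and likewise for blue, so P[monochromatic] = 2·(1/2)^15 = 2^{1 − 15} = 1/16384.
By linearity of expectation: E[X] = C(30, 6) · 2^{1 − 15} = 593775 · 1/16384 = 593775/16384.
Numerically: E[X] ≈ 36.24115.

E[X] = C(30,6)·2^(1−C(6,2)) = 593775/16384 ≈ 36.24115.


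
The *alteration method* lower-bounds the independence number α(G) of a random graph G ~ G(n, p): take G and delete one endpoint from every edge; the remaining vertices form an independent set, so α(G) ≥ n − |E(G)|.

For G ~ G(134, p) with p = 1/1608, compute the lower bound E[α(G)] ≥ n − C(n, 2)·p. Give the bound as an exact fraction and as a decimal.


E[|E(G)|] = C(134, 2)·p = 8911 · (1/1608) = 133/24.
E[α(G)] ≥ n − E[|E(G)|] = 134 − 133/24 = 3083/24.
Numerically: ≈ 128.458.
(This is only a lower bound; the true E[α(G)] may be larger.)

E[α(G)] ≥ 3083/24 ≈ 128.458.


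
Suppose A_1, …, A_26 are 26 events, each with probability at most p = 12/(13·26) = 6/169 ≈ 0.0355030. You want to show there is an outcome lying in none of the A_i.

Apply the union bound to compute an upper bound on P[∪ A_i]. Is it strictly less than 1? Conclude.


Union bound: P[∪_{i=1}^{26} A_i] ≤ Σ_i P[A_i] ≤ 26·p = 26·(6/169) = 12/13.
Numerically: 12/13 ≈ 0.9230769.
Is 12/13 < 1? YES.
Since P[∪ A_i] ≤ 12/13 < 1, the complement has P[∩ A_i^c] ≥ 1 − 12/13 = 1/13 > 0, so some outcome avoids every A_i.

26·p = 12/13 ≈ 0.9230769; existence CERTIFIED by the union bound.


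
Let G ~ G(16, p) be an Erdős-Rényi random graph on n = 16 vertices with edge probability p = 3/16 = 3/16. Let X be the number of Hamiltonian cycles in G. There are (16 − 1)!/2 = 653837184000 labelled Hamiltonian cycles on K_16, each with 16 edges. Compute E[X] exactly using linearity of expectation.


K_16 has (16 − 1)!/2 = 653837184000 labelled Hamiltonian cycles.
For each such Hamiltonian cycle H, let X_H = 1 if all 16 edges of H are present in G. Then P[X_H = 1] = p^{16} = (3/16)^{16} = 43046721/18446744073709551616.
By linearity of expectation: E[X] = Σ_H E[X_H] = 653837184000 · p^{16} = 653837184000 · 43046721/18446744073709551616 = 27485885585032875/18014398509481984.
Numerically: E[X] ≈ 1.526.

E[X] = 653837184000 · (3/16)^{16} = 27485885585032875/18014398509481984 ≈ 1.526.


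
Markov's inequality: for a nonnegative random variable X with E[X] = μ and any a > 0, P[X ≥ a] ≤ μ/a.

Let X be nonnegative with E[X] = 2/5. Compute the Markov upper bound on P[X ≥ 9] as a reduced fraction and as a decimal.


μ = E[X] = 2/5, a = 9.
Markov: P[X ≥ 9] ≤ μ/a = (2/5)/9 = 2/45.
Numerically: ≈ 0.044444.
(Since a = 9 > μ = 0.400000, the bound 2/45 is < 1 and informative.)

P[X ≥ 9] ≤ 2/45 ≈ 0.044444.


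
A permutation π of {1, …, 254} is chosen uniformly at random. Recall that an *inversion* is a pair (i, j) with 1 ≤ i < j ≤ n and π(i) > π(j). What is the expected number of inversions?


Write X = Σ X_I over the C(254, 2) = 32131 pairs i < j, with X_I the indicator of one inversion.
There are 32131 indicators.
For each fixed pair i < j, the values π(i) and π(j) are two distinct elements of {1, …, 254} in uniformly random order; by symmetry P[π(i) > π(j)] = 1/2.
By linearity: E[X] = 32131 · (1/2) = C(254, 2) · (1/2) = 32131/2 = 32131/2 ≈ 16065.500000.

E[X] = 32131/2 = 16065.500000.


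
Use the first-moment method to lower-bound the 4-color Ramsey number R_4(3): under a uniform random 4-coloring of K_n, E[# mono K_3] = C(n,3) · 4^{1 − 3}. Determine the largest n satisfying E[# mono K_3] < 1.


We need C(n, 3) · 4^{1 − 3} < 1, i.e. C(n, 3) < 4^{3 − 1} = 16.
Check values of n near the boundary:
  n = 4: C(4, 3) = 4; 4 < 16? YES
  n = 5: C(5, 3) = 10; 10 < 16? YES
  n = 6: C(6, 3) = 20; 20 < 16? NO
  n = 7: C(7, 3) = 35; 35 < 16? NO
  n = 8: C(8, 3) = 56; 56 < 16? NO
The largest n with C(n, 3) < 16 is n = 5 (where E[X] = 5/8 ≈ 0.6250). Hence R_4(3) > 5, i.e. R_4(3) ≥ 6.

Largest n = 5; hence R_4(3) > 5.


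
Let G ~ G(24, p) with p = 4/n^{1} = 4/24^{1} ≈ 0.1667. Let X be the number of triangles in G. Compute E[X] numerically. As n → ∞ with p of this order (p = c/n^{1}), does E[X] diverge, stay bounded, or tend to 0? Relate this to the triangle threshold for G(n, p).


Number of potential triangles: C(24, 3) = 2024.
Each occurs with probability p³ ≈ (0.1667)³ ≈ 4.629630e-03.
By linearity: E[X] = C(24, 3)·p³ ≈ 2024 · 4.629630e-03 ≈ 9.3704.
Here α = 1, so p = 4/n is exactly at the triangle threshold p ~ 1/n. Asymptotically E[X] → c³/6 = 4³/6 = 32/3 ≈ 10.6667, a bounded constant. In this regime the triangle count is asymptotically Poisson(c³/6).

E[X] ≈ 9.3704; in regime p = Θ(1/n^{1}) E[X] stays bounded (at the triangle threshold p ~ 1/n).


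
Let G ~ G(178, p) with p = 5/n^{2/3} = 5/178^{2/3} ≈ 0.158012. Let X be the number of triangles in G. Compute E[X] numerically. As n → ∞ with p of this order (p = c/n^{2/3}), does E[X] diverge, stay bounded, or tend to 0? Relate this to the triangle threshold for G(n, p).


Number of potential triangles: C(178, 3) = 924176.
Each occurs with probability p³ ≈ (0.158012)³ ≈ 3.94520894e-03.
By linearity: E[X] = C(178, 3)·p³ ≈ 924176 · 3.94520894e-03 ≈ 3646.067416.
Since α = 2/3 < 1, p = c/n^{2/3} ≫ 1/n is above the triangle threshold p ~ 1/n. Asymptotically E[X] ~ (c³/6)·n^{3(1−α)} = (5³/6)·n^{1} → ∞; triangles are abundant w.h.p.

E[X] ≈ 3646.067416; in regime p = Θ(1/n^{2/3}) E[X] diverges (above the triangle threshold p ~ 1/n).


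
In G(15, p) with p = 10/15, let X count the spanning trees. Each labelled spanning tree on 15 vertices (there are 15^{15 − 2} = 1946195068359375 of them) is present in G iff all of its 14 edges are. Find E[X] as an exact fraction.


K_15 has 15^{15 − 2} = 1946195068359375 labelled spanning trees.
For each such spanning tree H, let X_H = 1 if all 14 edges of H are present in G. Then P[X_H = 1] = p^{14} = (2/3)^{14} = 16384/4782969.
By linearity of expectation: E[X] = Σ_H E[X_H] = 1946195068359375 · p^{14} = 1946195068359375 · 16384/4782969 = 20000000000000/3.
Numerically: E[X] ≈ 6.6667e+12.

E[X] = 1946195068359375 · (2/3)^{14} = 20000000000000/3 ≈ 6.6667e+12.


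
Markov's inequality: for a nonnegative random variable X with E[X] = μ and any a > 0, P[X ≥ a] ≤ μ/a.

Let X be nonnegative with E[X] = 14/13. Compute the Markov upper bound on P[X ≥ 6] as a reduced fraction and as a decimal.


μ = E[X] = 14/13, a = 6.
Markov: P[X ≥ 6] ≤ μ/a = (14/13)/6 = 7/39.
Numerically: ≈ 0.1795.
(Since a = 6 > μ = 1.0769, the bound 7/39 is < 1 and informative.)

P[X ≥ 6] ≤ 7/39 ≈ 0.1795.


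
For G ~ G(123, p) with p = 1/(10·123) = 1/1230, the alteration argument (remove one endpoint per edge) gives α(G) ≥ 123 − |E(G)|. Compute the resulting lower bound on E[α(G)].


E[|E(G)|] = C(123, 2)·p = 7503 · (1/1230) = 61/10.
E[α(G)] ≥ n − E[|E(G)|] = 123 − 61/10 = 1169/10.
Numerically: ≈ 116.900000.
(This is only a lower bound; the true E[α(G)] may be larger.)

E[α(G)] ≥ 1169/10 ≈ 116.900000.


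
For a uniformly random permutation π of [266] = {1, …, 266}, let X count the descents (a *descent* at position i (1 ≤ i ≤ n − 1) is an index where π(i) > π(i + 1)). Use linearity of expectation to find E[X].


Write X = Σ X_I over i = 1, …, 265, with X_I the indicator of one descent.
There are 265 indicators.
For each fixed i, the pair (π(i), π(i+1)) is a uniformly random ordered pair of distinct values from {1, …, 266}; by symmetry P[π(i) > π(i+1)] = 1/2.
By linearity: E[X] = 265 · (1/2) = (266 − 1) · (1/2) = 265/2 ≈ 132.500000.

E[X] = 265/2 = 132.500000.


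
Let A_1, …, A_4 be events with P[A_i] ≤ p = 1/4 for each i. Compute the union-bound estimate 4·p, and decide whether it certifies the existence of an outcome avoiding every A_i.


Union bound: P[∪_{i=1}^{4} A_i] ≤ Σ_i P[A_i] ≤ 4·p = 4·(1/4) = 1.
Numerically: 1 ≈ 1.0000.
Is 1 < 1? NO.
Since the bound 1 is ≥ 1, the union bound is uninformative here; it does NOT by itself certify existence.

4·p = 1 ≈ 1.0000; existence NOT certified by the union bound.


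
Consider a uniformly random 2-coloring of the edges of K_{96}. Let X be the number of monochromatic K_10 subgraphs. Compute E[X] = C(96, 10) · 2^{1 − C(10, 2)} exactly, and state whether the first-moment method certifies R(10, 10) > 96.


E[X] = C(96, 10) · 2^{1 − 45} = 11279926456656 · 2^{−44} = 11279926456656/17592186044416.
As a reduced fraction: E[X] = 704995403541/1099511627776 ≈ 0.641190.
Is E[X] < 1? YES.
Since E[X] < 1, there exists a 2-coloring of K_{96} with no monochromatic K_10; hence R(10, 10) > 96.

E[X] = 704995403541/1099511627776 ≈ 0.641190; E[X] < 1, so R(10, 10) > 96.


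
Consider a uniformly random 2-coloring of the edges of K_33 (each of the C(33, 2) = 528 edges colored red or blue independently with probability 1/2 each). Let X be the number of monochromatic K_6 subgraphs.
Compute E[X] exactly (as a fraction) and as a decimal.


Let X = Σ_S X_S over the C(33, 6) = 1107568 subsets S of size 6, where X_S = 1 if the K_6 on S is monochromatic.
For a fixed S, the K_6 on S has C(6, 2) = 15 edges. P[all 15 edges red] = (1/2)^15, and likewise for blue, so P[monochromatic] = 2·(1/2)^15 = 2^{1 − 15} = 1/16384.
By linearity: E[X] = C(33, 6) · 2^{1 − 15} = 1107568 · 1/16384 = 69223/1024.
Numerically: E[X] ≈ 67.6006.

E[X] = C(33,6)·2^(1−C(6,2)) = 69223/1024 ≈ 67.6006.


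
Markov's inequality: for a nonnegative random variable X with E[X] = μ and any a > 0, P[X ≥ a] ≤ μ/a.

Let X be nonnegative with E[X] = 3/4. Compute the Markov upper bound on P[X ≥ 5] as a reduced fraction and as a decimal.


μ = E[X] = 3/4, a = 5.
Markov: P[X ≥ 5] ≤ μ/a = (3/4)/5 = 3/20.
Numerically: ≈ 0.150.
(Since a = 5 > μ = 0.750, the bound 3/20 is < 1 and informative.)

P[X ≥ 5] ≤ 3/20 ≈ 0.150.


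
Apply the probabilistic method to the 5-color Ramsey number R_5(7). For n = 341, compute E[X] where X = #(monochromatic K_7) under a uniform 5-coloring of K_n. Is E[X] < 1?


E[X] = C(341, 7) · 5^{1 − 21} = 99984606876440 · 5^{−20} = 99984606876440/95367431640625.
As a reduced fraction: E[X] = 19996921375288/19073486328125 ≈ 1.0484.
Is E[X] < 1? NO.
Since E[X] ≥ 1, the first-moment bound is inconclusive at n = 341; it does NOT by itself certify R_5(7) > 341.

E[X] = 19996921375288/19073486328125 ≈ 1.0484; E[X] ≥ 1; first-moment method inconclusive here.


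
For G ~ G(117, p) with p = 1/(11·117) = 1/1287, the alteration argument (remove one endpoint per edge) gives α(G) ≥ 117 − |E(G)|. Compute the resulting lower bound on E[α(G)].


E[|E(G)|] = C(117, 2)·p = 6786 · (1/1287) = 58/11.
E[α(G)] ≥ n − E[|E(G)|] = 117 − 58/11 = 1229/11.
Numerically: ≈ 111.727273.
(This is only a lower bound; the true E[α(G)] may be larger.)

E[α(G)] ≥ 1229/11 ≈ 111.727273.


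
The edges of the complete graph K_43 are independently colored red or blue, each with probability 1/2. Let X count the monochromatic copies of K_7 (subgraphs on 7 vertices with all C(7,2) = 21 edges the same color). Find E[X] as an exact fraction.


Let X = Σ_S X_S over the C(43, 7) = 32224114 subsets S of size 7, where X_S = 1 if the K_7 on S is monochromatic.
For a fixed S, the K_7 on S has C(7, 2) = 21 edges. P[all 21 edges red] = (1/2)^21, and likewise for blue, so P[monochromatic] = 2·(1/2)^21 = 2^{1 − 21} = 1/1048576.
By linearity: E[X] = C(43, 7) · 2^{1 − 21} = 32224114 · 1/1048576 = 16112057/524288.
Numerically: E[X] ≈ 30.73131.

E[X] = C(43,7)·2^(1−C(7,2)) = 16112057/524288 ≈ 30.73131.


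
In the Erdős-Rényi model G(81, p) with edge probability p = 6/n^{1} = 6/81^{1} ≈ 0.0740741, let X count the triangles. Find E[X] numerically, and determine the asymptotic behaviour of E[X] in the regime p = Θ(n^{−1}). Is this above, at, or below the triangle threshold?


Number of potential triangles: C(81, 3) = 85320.
Each occurs with probability p³ ≈ (0.0740741)³ ≈ 4.06442107e-04.
By linearity: E[X] = C(81, 3)·p³ ≈ 85320 · 4.06442107e-04 ≈ 34.677641.
Here α = 1, so p = 6/n is exactly at the triangle threshold p ~ 1/n. Asymptotically E[X] → c³/6 = 6³/6 = 36 ≈ 36.000000, a bounded constant. In this regime the triangle count is asymptotically Poisson(c³/6).

E[X] ≈ 34.677641; in regime p = Θ(1/n^{1}) E[X] stays bounded (at the triangle threshold p ~ 1/n).


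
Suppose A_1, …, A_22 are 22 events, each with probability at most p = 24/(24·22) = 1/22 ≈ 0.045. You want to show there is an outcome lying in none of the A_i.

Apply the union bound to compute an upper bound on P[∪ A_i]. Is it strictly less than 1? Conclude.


Union bound: P[∪_{i=1}^{22} A_i] ≤ Σ_i P[A_i] ≤ 22·p = 22·(1/22) = 1.
Numerically: 1 ≈ 1.000.
Is 1 < 1? NO.
Since the bound 1 is ≥ 1, the union bound is uninformative here; it does NOT by itself certify existence.

22·p = 1 ≈ 1.000; existence NOT certified by the union bound.


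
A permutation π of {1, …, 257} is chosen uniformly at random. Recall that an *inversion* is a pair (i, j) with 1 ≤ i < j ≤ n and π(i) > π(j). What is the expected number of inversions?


Write X = Σ X_I over the C(257, 2) = 32896 pairs i < j, with X_I the indicator of one inversion.
There are 32896 indicators.
For each fixed pair i < j, the values π(i) and π(j) are two distinct elements of {1, …, 257} in uniformly random order; by symmetry P[π(i) > π(j)] = 1/2.
By linearity: E[X] = 32896 · (1/2) = C(257, 2) · (1/2) = 32896/2 = 16448 ≈ 16448.00000.

E[X] = 16448 = 16448.00000.


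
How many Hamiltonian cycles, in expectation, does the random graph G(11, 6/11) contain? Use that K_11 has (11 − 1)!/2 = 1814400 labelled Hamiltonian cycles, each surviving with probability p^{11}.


K_11 has (11 − 1)!/2 = 1814400 labelled Hamiltonian cycles.
For each such Hamiltonian cycle H, let X_H = 1 if all 11 edges of H are present in G. Then P[X_H = 1] = p^{11} = (6/11)^{11} = 362797056/285311670611.
Summing the indicators: E[X] = Σ_H E[X_H] = 1814400 · p^{11} = 1814400 · 362797056/285311670611 = 658258978406400/285311670611.
Numerically: E[X] ≈ 2307.

E[X] = 1814400 · (6/11)^{11} = 658258978406400/285311670611 ≈ 2307.


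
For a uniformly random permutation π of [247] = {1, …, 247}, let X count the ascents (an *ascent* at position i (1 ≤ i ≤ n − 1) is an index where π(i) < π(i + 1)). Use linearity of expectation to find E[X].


Write X = Σ X_I over i = 1, …, 246, with X_I the indicator of one ascent.
There are 246 indicators.
For each fixed i, the pair (π(i), π(i+1)) is a uniformly random ordered pair of distinct values from {1, …, 247}; by symmetry P[π(i) < π(i+1)] = 1/2.
By linearity: E[X] = 246 · (1/2) = (247 − 1) · (1/2) = 123 ≈ 123.000.

E[X] = 123 = 123.000.


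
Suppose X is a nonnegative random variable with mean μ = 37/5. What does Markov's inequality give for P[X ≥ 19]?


μ = E[X] = 37/5, a = 19.
Markov: P[X ≥ 19] ≤ μ/a = (37/5)/19 = 37/95.
Numerically: ≈ 0.389.
(Since a = 19 > μ = 7.400, the bound 37/95 is < 1 and informative.)

P[X ≥ 19] ≤ 37/95 ≈ 0.389.


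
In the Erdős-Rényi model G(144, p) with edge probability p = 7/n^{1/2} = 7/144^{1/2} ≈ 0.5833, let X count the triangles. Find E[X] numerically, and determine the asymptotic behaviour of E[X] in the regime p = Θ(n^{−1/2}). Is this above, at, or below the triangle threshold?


Number of potential triangles: C(144, 3) = 487344.
Each occurs with probability p³ ≈ (0.5833)³ ≈ 1.984954e-01.
By linearity: E[X] = C(144, 3)·p³ ≈ 487344 · 1.984954e-01 ≈ 96735.5278.
Since α = 1/2 < 1, p = c/n^{1/2} ≫ 1/n is above the triangle threshold p ~ 1/n. Asymptotically E[X] ~ (c³/6)·n^{3(1−α)} = (7³/6)·n^{1.5} → ∞; triangles are abundant w.h.p.

E[X] ≈ 96735.5278; in regime p = Θ(1/n^{1/2}) E[X] diverges (above the triangle threshold p ~ 1/n).


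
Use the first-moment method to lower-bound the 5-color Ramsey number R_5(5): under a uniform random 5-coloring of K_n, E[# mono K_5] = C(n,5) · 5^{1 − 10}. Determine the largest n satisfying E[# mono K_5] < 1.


We need C(n, 5) · 5^{1 − 10} < 1, i.e. C(n, 5) < 5^{10 − 1} = 1953125.
Check values of n near the boundary:
  n = 46: C(46, 5) = 1370754; 1370754 < 1953125? YES
  n = 47: C(47, 5) = 1533939; 1533939 < 1953125? YES
  n = 48: C(48, 5) = 1712304; 1712304 < 1953125? YES
  n = 49: C(49, 5) = 1906884; 1906884 < 1953125? YES
  n = 50: C(50, 5) = 2118760; 2118760 < 1953125? NO
The largest n with C(n, 5) < 1953125 is n = 49 (where E[X] = 1906884/1953125 ≈ 0.976). Hence R_5(5) > 49, i.e. R_5(5) ≥ 50.

Largest n = 49; hence R_5(5) > 49.


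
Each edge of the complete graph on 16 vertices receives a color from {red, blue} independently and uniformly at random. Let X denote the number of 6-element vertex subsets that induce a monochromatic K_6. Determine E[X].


Let X = Σ_S X_S over the C(16, 6) = 8008 subsets S of size 6, where X_S = 1 if the K_6 on S is monochromatic.
For a fixed S, the K_6 on S has C(6, 2) = 15 edges. P[all 15 edges red] = (1/2)^15, and likewise for blue, so P[monochromatic] = 2·(1/2)^15 = 2^{1 − 15} = 1/16384.
Summing: E[X] = C(16, 6) · 2^{1 − 15} = 8008 · 1/16384 = 1001/2048.
Numerically: E[X] ≈ 0.489.

E[X] = C(16,6)·2^(1−C(6,2)) = 1001/2048 ≈ 0.489.


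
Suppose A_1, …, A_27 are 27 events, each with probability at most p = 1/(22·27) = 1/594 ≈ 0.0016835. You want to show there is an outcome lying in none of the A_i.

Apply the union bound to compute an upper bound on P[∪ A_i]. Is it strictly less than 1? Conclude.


Union bound: P[∪_{i=1}^{27} A_i] ≤ Σ_i P[A_i] ≤ 27·p = 27·(1/594) = 1/22.
Numerically: 1/22 ≈ 0.0454545.
Is 1/22 < 1? YES.
Since P[∪ A_i] ≤ 1/22 < 1, the complement has P[∩ A_i^c] ≥ 1 − 1/22 = 21/22 > 0, so some outcome avoids every A_i.

27·p = 1/22 ≈ 0.0454545; existence CERTIFIED by the union bound.


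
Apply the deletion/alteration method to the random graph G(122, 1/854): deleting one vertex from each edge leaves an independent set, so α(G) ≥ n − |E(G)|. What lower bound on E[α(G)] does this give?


E[|E(G)|] = C(122, 2)·p = 7381 · (1/854) = 121/14.
E[α(G)] ≥ n − E[|E(G)|] = 122 − 121/14 = 1587/14.
Numerically: ≈ 113.357143.
(This is only a lower bound; the true E[α(G)] may be larger.)

E[α(G)] ≥ 1587/14 ≈ 113.357143.


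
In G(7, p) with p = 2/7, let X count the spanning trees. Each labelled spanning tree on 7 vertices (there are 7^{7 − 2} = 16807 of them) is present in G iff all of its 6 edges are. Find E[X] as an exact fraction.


K_7 has 7^{7 − 2} = 16807 labelled spanning trees.
For each such spanning tree H, let X_H = 1 if all 6 edges of H are present in G. Then P[X_H = 1] = p^{6} = (2/7)^{6} = 64/117649.
Summing the indicators: E[X] = Σ_H E[X_H] = 16807 · p^{6} = 16807 · 64/117649 = 64/7.
Numerically: E[X] ≈ 9.143.

E[X] = 16807 · (2/7)^{6} = 64/7 ≈ 9.143.


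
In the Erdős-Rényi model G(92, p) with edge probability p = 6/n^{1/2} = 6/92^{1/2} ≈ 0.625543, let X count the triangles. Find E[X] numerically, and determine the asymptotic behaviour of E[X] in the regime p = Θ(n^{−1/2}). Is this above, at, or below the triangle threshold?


Number of potential triangles: C(92, 3) = 125580.
Each occurs with probability p³ ≈ (0.625543)³ ≈ 2.44777790e-01.
By linearity: E[X] = C(92, 3)·p³ ≈ 125580 · 2.44777790e-01 ≈ 30739.194920.
Since α = 1/2 < 1, p = c/n^{1/2} ≫ 1/n is above the triangle threshold p ~ 1/n. Asymptotically E[X] ~ (c³/6)·n^{3(1−α)} = (6³/6)·n^{1.5} → ∞; triangles are abundant w.h.p.

E[X] ≈ 30739.194920; in regime p = Θ(1/n^{1/2}) E[X] diverges (above the triangle threshold p ~ 1/n).


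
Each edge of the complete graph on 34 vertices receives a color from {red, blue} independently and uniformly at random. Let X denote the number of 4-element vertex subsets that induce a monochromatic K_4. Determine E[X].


Let X = Σ_S X_S over the C(34, 4) = 46376 subsets S of size 4, where X_S = 1 if the K_4 on S is monochromatic.
For a fixed S, the K_4 on S has C(4, 2) = 6 edges. P[all 6 edges red] = (1/2)^6, and likewise for blue, so P[monochromatic] = 2·(1/2)^6 = 2^{1 − 6} = 1/32.
By linearity of expectation: E[X] = C(34, 4) · 2^{1 − 6} = 46376 · 1/32 = 5797/4.
Numerically: E[X] ≈ 1449.250.

E[X] = C(34,4)·2^(1−C(4,2)) = 5797/4 ≈ 1449.250.


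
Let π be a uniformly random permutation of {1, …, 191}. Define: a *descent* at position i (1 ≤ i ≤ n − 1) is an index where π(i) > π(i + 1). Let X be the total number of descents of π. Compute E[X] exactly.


Write X = Σ X_I over i = 1, …, 190, with X_I the indicator of one descent.
There are 190 indicators.
For each fixed i, the pair (π(i), π(i+1)) is a uniformly random ordered pair of distinct values from {1, …, 191}; by symmetry P[π(i) > π(i+1)] = 1/2.
By linearity: E[X] = 190 · (1/2) = (191 − 1) · (1/2) = 95 ≈ 95.00000.

E[X] = 95 = 95.00000.


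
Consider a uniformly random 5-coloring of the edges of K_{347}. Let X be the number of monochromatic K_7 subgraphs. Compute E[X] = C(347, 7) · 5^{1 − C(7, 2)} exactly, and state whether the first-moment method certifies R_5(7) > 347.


E[X] = C(347, 7) · 5^{1 − 21} = 113090774900334 · 5^{−20} = 113090774900334/95367431640625.
As a reduced fraction: E[X] = 113090774900334/95367431640625 ≈ 1.1858427.
Is E[X] < 1? NO.
Since E[X] ≥ 1, the first-moment bound is inconclusive at n = 347; it does NOT by itself certify R_5(7) > 347.

E[X] = 113090774900334/95367431640625 ≈ 1.1858427; E[X] ≥ 1; first-moment method inconclusive here.


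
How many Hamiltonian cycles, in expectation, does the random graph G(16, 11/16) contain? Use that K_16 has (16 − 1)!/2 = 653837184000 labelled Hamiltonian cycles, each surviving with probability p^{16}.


K_16 has (16 − 1)!/2 = 653837184000 labelled Hamiltonian cycles.
For each such Hamiltonian cycle H, let X_H = 1 if all 16 edges of H are present in G. Then P[X_H = 1] = p^{16} = (11/16)^{16} = 45949729863572161/18446744073709551616.
By linearity: E[X] = Σ_H E[X_H] = 653837184000 · p^{16} = 653837184000 · 45949729863572161/18446744073709551616 = 29339494120662818290072875/18014398509481984.
Numerically: E[X] ≈ 1.63e+09.

E[X] = 653837184000 · (11/16)^{16} = 29339494120662818290072875/18014398509481984 ≈ 1.63e+09.


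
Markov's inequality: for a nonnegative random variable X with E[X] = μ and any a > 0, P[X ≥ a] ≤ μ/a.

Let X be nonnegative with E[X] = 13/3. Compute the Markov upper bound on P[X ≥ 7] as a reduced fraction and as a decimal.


μ = E[X] = 13/3, a = 7.
Markov: P[X ≥ 7] ≤ μ/a = (13/3)/7 = 13/21.
Numerically: ≈ 0.61905.
(Since a = 7 > μ = 4.33333, the bound 13/21 is < 1 and informative.)

P[X ≥ 7] ≤ 13/21 ≈ 0.61905.


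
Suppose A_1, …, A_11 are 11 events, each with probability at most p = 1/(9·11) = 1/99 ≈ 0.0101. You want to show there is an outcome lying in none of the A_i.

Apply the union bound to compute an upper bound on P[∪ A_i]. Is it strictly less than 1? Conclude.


Union bound: P[∪_{i=1}^{11} A_i] ≤ Σ_i P[A_i] ≤ 11·p = 11·(1/99) = 1/9.
Numerically: 1/9 ≈ 0.1111.
Is 1/9 < 1? YES.
Since P[∪ A_i] ≤ 1/9 < 1, the complement has P[∩ A_i^c] ≥ 1 − 1/9 = 8/9 > 0, so some outcome avoids every A_i.

11·p = 1/9 ≈ 0.1111; existence CERTIFIED by the union bound.


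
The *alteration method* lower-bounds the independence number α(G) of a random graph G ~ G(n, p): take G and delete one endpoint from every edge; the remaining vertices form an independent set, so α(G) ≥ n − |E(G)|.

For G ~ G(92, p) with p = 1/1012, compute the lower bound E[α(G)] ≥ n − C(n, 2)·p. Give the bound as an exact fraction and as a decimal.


E[|E(G)|] = C(92, 2)·p = 4186 · (1/1012) = 91/22.
E[α(G)] ≥ n − E[|E(G)|] = 92 − 91/22 = 1933/22.
Numerically: ≈ 87.8636.
(This is only a lower bound; the true E[α(G)] may be larger.)

E[α(G)] ≥ 1933/22 ≈ 87.8636.


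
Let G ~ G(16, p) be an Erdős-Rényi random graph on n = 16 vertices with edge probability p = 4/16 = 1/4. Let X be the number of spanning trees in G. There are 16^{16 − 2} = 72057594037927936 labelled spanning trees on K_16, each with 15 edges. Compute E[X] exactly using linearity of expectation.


K_16 has 16^{16 − 2} = 72057594037927936 labelled spanning trees.
For each such spanning tree H, let X_H = 1 if all 15 edges of H are present in G. Then P[X_H = 1] = p^{15} = (1/4)^{15} = 1/1073741824.
By linearity of expectation: E[X] = Σ_H E[X_H] = 72057594037927936 · p^{15} = 72057594037927936 · 1/1073741824 = 67108864.
Numerically: E[X] ≈ 6.711e+07.

E[X] = 72057594037927936 · (1/4)^{15} = 67108864 ≈ 6.711e+07.


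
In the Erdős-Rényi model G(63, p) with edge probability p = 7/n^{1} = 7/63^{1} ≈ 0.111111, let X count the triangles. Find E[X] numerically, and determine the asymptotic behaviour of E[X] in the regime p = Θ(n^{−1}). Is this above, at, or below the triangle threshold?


Number of potential triangles: C(63, 3) = 39711.
Each occurs with probability p³ ≈ (0.111111)³ ≈ 1.37174211e-03.
By linearity: E[X] = C(63, 3)·p³ ≈ 39711 · 1.37174211e-03 ≈ 54.473251.
Here α = 1, so p = 7/n is exactly at the triangle threshold p ~ 1/n. Asymptotically E[X] → c³/6 = 7³/6 = 343/6 ≈ 57.166667, a bounded constant. In this regime the triangle count is asymptotically Poisson(c³/6).

E[X] ≈ 54.473251; in regime p = Θ(1/n^{1}) E[X] stays bounded (at the triangle threshold p ~ 1/n).


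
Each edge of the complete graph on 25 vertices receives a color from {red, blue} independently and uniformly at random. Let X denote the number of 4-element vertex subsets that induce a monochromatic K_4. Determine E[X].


Let X = Σ_S X_S over the C(25, 4) = 12650 subsets S of size 4, where X_S = 1 if the K_4 on S is monochromatic.
For a fixed S, the K_4 on S has C(4, 2) = 6 edges. P[all 6 edges red] = (1/2)^6, and likewise for blue, so P[monochromatic] = 2·(1/2)^6 = 2^{1 − 6} = 1/32.
By linearity of expectation: E[X] = C(25, 4) · 2^{1 − 6} = 12650 · 1/32 = 6325/16.
Numerically: E[X] ≈ 395.3125.

E[X] = C(25,4)·2^(1−C(4,2)) = 6325/16 ≈ 395.3125.


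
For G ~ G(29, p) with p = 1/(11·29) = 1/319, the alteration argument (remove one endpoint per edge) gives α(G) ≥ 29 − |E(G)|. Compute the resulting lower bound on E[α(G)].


E[|E(G)|] = C(29, 2)·p = 406 · (1/319) = 14/11.
E[α(G)] ≥ n − E[|E(G)|] = 29 − 14/11 = 305/11.
Numerically: ≈ 27.727.
(This is only a lower bound; the true E[α(G)] may be larger.)

E[α(G)] ≥ 305/11 ≈ 27.727.


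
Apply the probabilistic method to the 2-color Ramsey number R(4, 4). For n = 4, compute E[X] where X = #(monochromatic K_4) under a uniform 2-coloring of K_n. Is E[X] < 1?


E[X] = C(4, 4) · 2^{1 − 6} = 1 · 2^{−5} = 1/32.
As a reduced fraction: E[X] = 1/32 ≈ 0.03125.
Is E[X] < 1? YES.
Since E[X] < 1, there exists a 2-coloring of K_{4} with no monochromatic K_4; hence R(4, 4) > 4.

E[X] = 1/32 ≈ 0.03125; E[X] < 1, so R(4, 4) > 4.


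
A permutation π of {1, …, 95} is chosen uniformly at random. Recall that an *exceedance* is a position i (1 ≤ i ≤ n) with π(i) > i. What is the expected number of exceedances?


Write X = Σ_{i=1}^{95} X_i, where X_i = 1_{π(i) > i}.
For each fixed i, π(i) is uniform over {1, …, 95} (marginal of a uniform permutation), so P[π(i) > i] = (n − i)/n. Summing: Σ_{i=1}^{95} (n − i)/n = (0 + 1 + … + 94)/95 = 95(95 − 1)/(2·95) = (95 − 1)/2.
Hence E[X] = Σ_{i=1}^{95} (95 − i)/95 = 47 ≈ 47.000000.

E[X] = 47 = 47.000000.


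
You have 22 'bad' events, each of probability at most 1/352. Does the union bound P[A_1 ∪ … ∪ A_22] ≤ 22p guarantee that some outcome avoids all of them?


Union bound: P[∪_{i=1}^{22} A_i] ≤ Σ_i P[A_i] ≤ 22·p = 22·(1/352) = 1/16.
Numerically: 1/16 ≈ 0.06250.
Is 1/16 < 1? YES.
Since P[∪ A_i] ≤ 1/16 < 1, the complement has P[∩ A_i^c] ≥ 1 − 1/16 = 15/16 > 0, so some outcome avoids every A_i.

22·p = 1/16 ≈ 0.06250; existence CERTIFIED by the union bound.


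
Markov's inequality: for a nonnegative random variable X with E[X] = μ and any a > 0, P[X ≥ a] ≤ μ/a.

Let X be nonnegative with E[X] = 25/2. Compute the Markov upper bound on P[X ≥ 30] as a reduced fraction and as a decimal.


μ = E[X] = 25/2, a = 30.
Markov: P[X ≥ 30] ≤ μ/a = (25/2)/30 = 5/12.
Numerically: ≈ 0.417.
(Since a = 30 > μ = 12.500, the bound 5/12 is < 1 and informative.)

P[X ≥ 30] ≤ 5/12 ≈ 0.417.


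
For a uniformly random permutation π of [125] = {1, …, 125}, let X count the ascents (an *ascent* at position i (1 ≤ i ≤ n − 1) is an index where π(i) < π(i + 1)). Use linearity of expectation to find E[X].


Write X = Σ X_I over i = 1, …, 124, with X_I the indicator of one ascent.
There are 124 indicators.
For each fixed i, the pair (π(i), π(i+1)) is a uniformly random ordered pair of distinct values from {1, …, 125}; by symmetry P[π(i) < π(i+1)] = 1/2.
By linearity: E[X] = 124 · (1/2) = (125 − 1) · (1/2) = 62 ≈ 62.000000.

E[X] = 62 = 62.000000.


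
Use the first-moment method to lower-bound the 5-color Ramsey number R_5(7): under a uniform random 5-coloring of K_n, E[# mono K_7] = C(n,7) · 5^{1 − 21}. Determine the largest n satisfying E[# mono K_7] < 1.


We need C(n, 7) · 5^{1 − 21} < 1, i.e. C(n, 7) < 5^{21 − 1} = 95367431640625.
Check values of n near the boundary:
  n = 332: C(332, 7) = 82772214646616; 82772214646616 < 95367431640625? YES
  n = 333: C(333, 7) = 84549532139028; 84549532139028 < 95367431640625? YES
  n = 334: C(334, 7) = 86359460961576; 86359460961576 < 95367431640625? YES
  n = 335: C(335, 7) = 88202498238195; 88202498238195 < 95367431640625? YES
  n = 336: C(336, 7) = 90079147136880; 90079147136880 < 95367431640625? YES
  n = 337: C(337, 7) = 91989916924632; 91989916924632 < 95367431640625? YES
  n = 338: C(338, 7) = 93935323022736; 93935323022736 < 95367431640625? YES
  n = 339: C(339, 7) = 95915887062372; 95915887062372 < 95367431640625? NO
The largest n with C(n, 7) < 95367431640625 is n = 338 (where E[X] = 93935323022736/95367431640625 ≈ 0.9850). Hence R_5(7) > 338, i.e. R_5(7) ≥ 339.

Largest n = 338; hence R_5(7) > 338.


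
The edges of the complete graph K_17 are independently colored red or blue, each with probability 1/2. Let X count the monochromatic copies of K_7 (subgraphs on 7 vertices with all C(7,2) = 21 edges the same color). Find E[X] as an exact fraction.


Let X = Σ_S X_S over the C(17, 7) = 19448 subsets S of size 7, where X_S = 1 if the K_7 on S is monochromatic.
For a fixed S, the K_7 on S has C(7, 2) = 21 edges. P[all 21 edges red] = (1/2)^21, and likewise for blue, so P[monochromatic] = 2·(1/2)^21 = 2^{1 − 21} = 1/1048576.
Summing: E[X] = C(17, 7) · 2^{1 − 21} = 19448 · 1/1048576 = 2431/131072.
Numerically: E[X] ≈ 0.0185.

E[X] = C(17,7)·2^(1−C(7,2)) = 2431/131072 ≈ 0.0185.


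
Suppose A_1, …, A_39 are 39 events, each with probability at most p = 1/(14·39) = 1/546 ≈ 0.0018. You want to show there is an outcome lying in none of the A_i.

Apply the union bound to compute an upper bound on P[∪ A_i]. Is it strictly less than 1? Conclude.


Union bound: P[∪_{i=1}^{39} A_i] ≤ Σ_i P[A_i] ≤ 39·p = 39·(1/546) = 1/14.
Numerically: 1/14 ≈ 0.0714.
Is 1/14 < 1? YES.
Since P[∪ A_i] ≤ 1/14 < 1, the complement has P[∩ A_i^c] ≥ 1 − 1/14 = 13/14 > 0, so some outcome avoids every A_i.

39·p = 1/14 ≈ 0.0714; existence CERTIFIED by the union bound.


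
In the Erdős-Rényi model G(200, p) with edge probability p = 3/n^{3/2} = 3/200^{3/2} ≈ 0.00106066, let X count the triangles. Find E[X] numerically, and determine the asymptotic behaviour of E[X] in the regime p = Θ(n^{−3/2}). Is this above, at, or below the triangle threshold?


Number of potential triangles: C(200, 3) = 1313400.
Each occurs with probability p³ ≈ (0.00106066)³ ≈ 1.19324269e-09.
By linearity: E[X] = C(200, 3)·p³ ≈ 1313400 · 1.19324269e-09 ≈ 0.001567.
Since α = 3/2 > 1, p = c/n^{3/2} = o(1/n) is below the triangle threshold p ~ 1/n. Asymptotically E[X] ~ (c³/6)·n^{3(1−α)} = (3³/6)·n^{-1.5} → 0, so by Markov's inequality G has no triangles w.h.p.

E[X] ≈ 0.001567; in regime p = Θ(1/n^{3/2}) E[X] tends to 0 (below the triangle threshold p ~ 1/n).


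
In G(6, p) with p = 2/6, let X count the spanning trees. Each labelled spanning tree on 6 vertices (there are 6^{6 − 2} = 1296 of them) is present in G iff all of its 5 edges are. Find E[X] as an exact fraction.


K_6 has 6^{6 − 2} = 1296 labelled spanning trees.
For each such spanning tree H, let X_H = 1 if all 5 edges of H are present in G. Then P[X_H = 1] = p^{5} = (1/3)^{5} = 1/243.
Summing the indicators: E[X] = Σ_H E[X_H] = 1296 · p^{5} = 1296 · 1/243 = 16/3.
Numerically: E[X] ≈ 5.3333.

E[X] = 1296 · (1/3)^{5} = 16/3 ≈ 5.3333.


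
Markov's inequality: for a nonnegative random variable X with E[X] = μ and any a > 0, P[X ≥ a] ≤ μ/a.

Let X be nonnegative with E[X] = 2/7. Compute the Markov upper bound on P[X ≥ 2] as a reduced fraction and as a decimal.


μ = E[X] = 2/7, a = 2.
Markov: P[X ≥ 2] ≤ μ/a = (2/7)/2 = 1/7.
Numerically: ≈ 0.14286.
(Since a = 2 > μ = 0.28571, the bound 1/7 is < 1 and informative.)

P[X ≥ 2] ≤ 1/7 ≈ 0.14286.


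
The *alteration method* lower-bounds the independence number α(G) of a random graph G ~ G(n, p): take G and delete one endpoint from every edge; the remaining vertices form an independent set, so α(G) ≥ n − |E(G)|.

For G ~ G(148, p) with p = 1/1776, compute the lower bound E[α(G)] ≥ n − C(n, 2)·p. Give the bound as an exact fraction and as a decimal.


E[|E(G)|] = C(148, 2)·p = 10878 · (1/1776) = 49/8.
E[α(G)] ≥ n − E[|E(G)|] = 148 − 49/8 = 1135/8.
Numerically: ≈ 141.875000.
(This is only a lower bound; the true E[α(G)] may be larger.)

E[α(G)] ≥ 1135/8 ≈ 141.875000.


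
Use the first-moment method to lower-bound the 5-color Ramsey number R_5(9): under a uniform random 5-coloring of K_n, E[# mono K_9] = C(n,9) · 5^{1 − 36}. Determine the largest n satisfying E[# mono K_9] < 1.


We need C(n, 9) · 5^{1 − 36} < 1, i.e. C(n, 9) < 5^{36 − 1} = 2910383045673370361328125.
Check values of n near the boundary:
  n = 2169: C(2169, 9) = 2879753360044504243499683; 2879753360044504243499683 < 2910383045673370361328125? YES
  n = 2170: C(2170, 9) = 2891746779868845075610510; 2891746779868845075610510 < 2910383045673370361328125? YES
  n = 2171: C(2171, 9) = 2903784578674959601827205; 2903784578674959601827205 < 2910383045673370361328125? YES
  n = 2172: C(2172, 9) = 2915866900084148060642020; 2915866900084148060642020 < 2910383045673370361328125? NO
  n = 2173: C(2173, 9) = 2927993888115921319674265; 2927993888115921319674265 < 2910383045673370361328125? NO
  n = 2174: C(2174, 9) = 2940165687188920530702934; 2940165687188920530702934 < 2910383045673370361328125? NO
The largest n with C(n, 9) < 2910383045673370361328125 is n = 2171 (where E[X] = 580756915734991920365441/582076609134674072265625 ≈ 0.99773). Hence R_5(9) > 2171, i.e. R_5(9) ≥ 2172.

Largest n = 2171; hence R_5(9) > 2171.


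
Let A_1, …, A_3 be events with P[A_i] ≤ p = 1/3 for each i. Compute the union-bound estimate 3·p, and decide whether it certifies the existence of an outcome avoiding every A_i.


Union bound: P[∪_{i=1}^{3} A_i] ≤ Σ_i P[A_i] ≤ 3·p = 3·(1/3) = 1.
Numerically: 1 ≈ 1.0000.
Is 1 < 1? NO.
Since the bound 1 is ≥ 1, the union bound is uninformative here; it does NOT by itself certify existence.

3·p = 1 ≈ 1.0000; existence NOT certified by the union bound.


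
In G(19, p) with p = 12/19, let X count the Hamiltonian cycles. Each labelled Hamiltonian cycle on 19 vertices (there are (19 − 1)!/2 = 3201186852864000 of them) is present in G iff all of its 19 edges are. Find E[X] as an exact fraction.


K_19 has (19 − 1)!/2 = 3201186852864000 labelled Hamiltonian cycles.
For each such Hamiltonian cycle H, let X_H = 1 if all 19 edges of H are present in G. Then P[X_H = 1] = p^{19} = (12/19)^{19} = 319479999370622926848/1978419655660313589123979.
Summing the indicators: E[X] = Σ_H E[X_H] = 3201186852864000 · p^{19} = 3201186852864000 · 319479999370622926848/1978419655660313589123979 = 1022715173738237107931793611292672000/1978419655660313589123979.
Numerically: E[X] ≈ 5.16935e+11.

E[X] = 3201186852864000 · (12/19)^{19} = 1022715173738237107931793611292672000/1978419655660313589123979 ≈ 5.16935e+11.


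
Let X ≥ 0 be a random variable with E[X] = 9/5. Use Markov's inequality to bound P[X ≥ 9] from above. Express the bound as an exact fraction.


μ = E[X] = 9/5, a = 9.
Markov: P[X ≥ 9] ≤ μ/a = (9/5)/9 = 1/5.
Numerically: ≈ 0.2000.
(Since a = 9 > μ = 1.8000, the bound 1/5 is < 1 and informative.)

P[X ≥ 9] ≤ 1/5 ≈ 0.2000.


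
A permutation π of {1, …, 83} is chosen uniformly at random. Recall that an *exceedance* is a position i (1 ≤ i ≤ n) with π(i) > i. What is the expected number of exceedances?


Write X = Σ_{i=1}^{83} X_i, where X_i = 1_{π(i) > i}.
For each fixed i, π(i) is uniform over {1, …, 83} (marginal of a uniform permutation), so P[π(i) > i] = (n − i)/n. Summing: Σ_{i=1}^{83} (n − i)/n = (0 + 1 + … + 82)/83 = 83(83 − 1)/(2·83) = (83 − 1)/2.
Hence E[X] = Σ_{i=1}^{83} (83 − i)/83 = 41 ≈ 41.000.

E[X] = 41 = 41.000.
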